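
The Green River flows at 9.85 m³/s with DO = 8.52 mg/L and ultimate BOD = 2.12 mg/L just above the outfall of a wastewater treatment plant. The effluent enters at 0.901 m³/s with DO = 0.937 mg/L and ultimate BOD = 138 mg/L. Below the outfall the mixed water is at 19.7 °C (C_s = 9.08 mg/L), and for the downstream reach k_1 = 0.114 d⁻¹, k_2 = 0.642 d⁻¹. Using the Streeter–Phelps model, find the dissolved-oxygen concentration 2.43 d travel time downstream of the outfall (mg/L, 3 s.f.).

DO ≈ 7.23 mg/L

Mixed DO = (9.85×8.52 + 0.901×0.937)/(9.85+0.901) = 84.77/10.75 = 7.884 mg/L.
Mixed L₀ = (9.85×2.12 + 0.901×138)/(10.75) = 145.2/10.75 = 13.51 mg/L.
Initial deficit D₀ = C_s − DO₀ = 9.08 − 7.884 = 1.196 mg/L.
D(2.43) = [0.114×13.51/(0.642−0.114)](e^(−0.114×2.43) − e^(−0.642×2.43)) + 1.196 e^(−0.642×2.43)
= 2.916 × (0.7580 − 0.2101) + 1.196 × 0.2101 = 1.849 mg/L.
DO = 9.08 − 1.849 = 7.231 mg/L.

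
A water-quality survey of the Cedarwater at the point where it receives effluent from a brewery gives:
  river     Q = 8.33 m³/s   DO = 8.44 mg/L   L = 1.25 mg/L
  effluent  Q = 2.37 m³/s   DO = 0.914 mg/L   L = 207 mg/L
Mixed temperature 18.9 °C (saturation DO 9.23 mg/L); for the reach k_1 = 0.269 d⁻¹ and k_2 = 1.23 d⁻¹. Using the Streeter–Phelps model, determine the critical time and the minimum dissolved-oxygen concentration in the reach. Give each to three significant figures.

t_c ≈ 1.37 d; minimum DO ≈ 2.14 mg/L

Mixed DO = (8.33×8.44 + 2.37×0.914)/(8.33+2.37) = 72.47/10.70 = 6.773 mg/L.
Mixed L₀ = (8.33×1.25 + 2.37×207)/(10.70) = 501.0/10.70 = 46.82 mg/L.
Initial deficit D₀ = C_s − DO₀ = 9.23 − 6.773 = 2.457 mg/L.
t_c = (1/0.9610) ln[(1.23/0.269)(1 − 2.457×0.9610/(0.269×46.82))] = 1.041 × ln(3.715) = 1.366 d.
D_c = (0.269/1.23) × 46.82 × e^(−0.269×1.366) = 0.2187 × 46.82 × 0.6925 = 7.092 mg/L.
Minimum DO = 9.23 − 7.092 = 2.138 mg/L.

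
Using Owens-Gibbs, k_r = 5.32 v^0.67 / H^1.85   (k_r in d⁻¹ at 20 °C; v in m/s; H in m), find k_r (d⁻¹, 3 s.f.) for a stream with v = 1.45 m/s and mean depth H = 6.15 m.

k_r ≈ 0.237 d⁻¹

k_r = 5.32 × 1.45^0.67 / 6.15^1.85 = 5.32 × 1.283 / 28.80 = 0.2369 d⁻¹.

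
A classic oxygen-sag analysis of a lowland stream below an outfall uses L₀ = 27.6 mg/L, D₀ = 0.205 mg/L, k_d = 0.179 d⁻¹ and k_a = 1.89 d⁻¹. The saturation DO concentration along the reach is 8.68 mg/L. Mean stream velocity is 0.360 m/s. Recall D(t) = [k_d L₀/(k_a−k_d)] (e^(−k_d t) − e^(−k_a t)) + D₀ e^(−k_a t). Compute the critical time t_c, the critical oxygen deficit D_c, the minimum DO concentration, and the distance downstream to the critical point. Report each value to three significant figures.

t_c = [1/(k_a−k_d)] ln[(k_a/k_d)(1 − D₀(k_a−k_d)/(k_d L₀))]
= [1/(1.89−0.179)] ln[(1.89/0.179)(1 − 0.205×1.711/(0.179×27.6))]
= (1/1.711) ln[10.56 × 0.9290] = 0.5845 × ln(9.809) = 0.5845 × 2.283 = 1.334 d.
L(t_c) = L₀ e^(−k_d t_c) = 27.6 × 0.7875 = 21.74 mg/L, and at the critical point k_a D_c = k_d L, so D_c = (0.179/1.89) × 21.74 = 2.059 mg/L.
Minimum DO = C_s − D_c = 8.68 − 2.059 = 6.621 mg/L.
x_c = v t_c = 0.360 m/s × 1.334 d × 86400 s/d = 41510 m ≈ 41.5 km.

t_c ≈ 1.33 d; D_c ≈ 2.06 mg/L; min DO ≈ 6.62 mg/L; x_c ≈ 41.5 km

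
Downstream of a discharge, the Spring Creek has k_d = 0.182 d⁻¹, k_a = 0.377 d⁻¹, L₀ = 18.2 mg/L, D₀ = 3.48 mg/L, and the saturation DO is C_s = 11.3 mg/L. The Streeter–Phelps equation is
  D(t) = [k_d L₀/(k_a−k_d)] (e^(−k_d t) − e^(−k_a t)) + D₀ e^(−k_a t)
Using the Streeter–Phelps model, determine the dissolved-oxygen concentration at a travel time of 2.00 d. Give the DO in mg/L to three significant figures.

k_d L₀/(k_a−k_d) = 0.182×18.2/(0.377−0.182) = 3.312/0.1950 = 16.99 mg/L.
e^(−k_d t) = e^(−0.182×2.000) = 0.6949; e^(−k_a t) = e^(−0.377×2.000) = 0.4705.
D = 16.99 × (0.6949 − 0.4705) + 3.48 × 0.4705 = 3.812 + 1.637 = 5.449 mg/L.
DO = C_s − D = 11.3 − 5.449 = 5.851 mg/L.

DO ≈ 5.85 mg/L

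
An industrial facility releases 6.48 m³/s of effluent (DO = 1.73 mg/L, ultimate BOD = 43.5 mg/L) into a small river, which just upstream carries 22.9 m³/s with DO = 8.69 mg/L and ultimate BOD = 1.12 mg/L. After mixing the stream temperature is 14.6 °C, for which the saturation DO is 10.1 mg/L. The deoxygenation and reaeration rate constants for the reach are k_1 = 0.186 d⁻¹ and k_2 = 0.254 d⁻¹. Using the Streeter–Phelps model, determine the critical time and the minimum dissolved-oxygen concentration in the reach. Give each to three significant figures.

t_c ≈ 2.99 d; minimum DO ≈ 5.70 mg/L

Mixed DO = (22.9×8.69 + 6.48×1.73)/(22.9+6.48) = 210.2/29.38 = 7.155 mg/L.
Mixed L₀ = (22.9×1.12 + 6.48×43.5)/(29.38) = 307.5/29.38 = 10.47 mg/L.
Initial deficit D₀ = C_s − DO₀ = 10.1 − 7.155 = 2.945 mg/L.
t_c = (1/0.06800) ln[(0.254/0.186)(1 − 2.945×0.06800/(0.186×10.47))] = 14.71 × ln(1.225) = 2.986 d.
D_c = (0.186/0.254) × 10.47 × e^(−0.186×2.986) = 0.7323 × 10.47 × 0.5739 = 4.399 mg/L.
Minimum DO = 10.1 − 4.399 = 5.701 mg/L.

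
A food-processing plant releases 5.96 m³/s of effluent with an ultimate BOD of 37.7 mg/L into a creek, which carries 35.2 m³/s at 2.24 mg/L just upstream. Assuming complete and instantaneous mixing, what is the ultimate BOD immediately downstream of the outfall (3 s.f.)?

7.37 mg/L

Flow-weighted mixing: C = (Q_r C_r + Q_w C_w)/(Q_r + Q_w)
= (35.2×2.24 + 5.96×37.7)/(35.2 + 5.96) = 303.5/41.16 = 7.375 mg/L.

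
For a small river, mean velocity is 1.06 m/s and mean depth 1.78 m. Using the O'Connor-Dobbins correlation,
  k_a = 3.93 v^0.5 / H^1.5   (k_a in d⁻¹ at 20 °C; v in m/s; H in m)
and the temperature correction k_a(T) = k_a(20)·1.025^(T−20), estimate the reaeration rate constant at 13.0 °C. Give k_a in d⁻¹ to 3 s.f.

k_a(20) = 3.93 × 1.06^0.5 / 1.78^1.5 = 3.93 × 1.030 / 2.375 = 1.704 d⁻¹.
k_a(13.0) = 1.704 × 1.025^(13.0−20) = 1.704 × 0.8413 = 1.433 d⁻¹.

k_a ≈ 1.43 d⁻¹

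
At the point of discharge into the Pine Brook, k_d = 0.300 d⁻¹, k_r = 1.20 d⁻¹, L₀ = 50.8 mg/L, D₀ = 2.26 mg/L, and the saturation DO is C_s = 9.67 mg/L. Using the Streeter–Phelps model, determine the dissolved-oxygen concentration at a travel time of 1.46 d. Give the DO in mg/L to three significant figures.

DO ≈ 1.29 mg/L

k_d L₀/(k_r−k_d) = 0.300×50.8/(1.20−0.300) = 15.24/0.9000 = 16.93 mg/L.
e^(−k_d t) = e^(−0.300×1.460) = 0.6453; e^(−k_r t) = e^(−1.20×1.460) = 0.1734.
D = 16.93 × (0.6453 − 0.1734) + 2.26 × 0.1734 = 7.991 + 0.3919 = 8.383 mg/L.
DO = C_s − D = 9.67 − 8.383 = 1.287 mg/L.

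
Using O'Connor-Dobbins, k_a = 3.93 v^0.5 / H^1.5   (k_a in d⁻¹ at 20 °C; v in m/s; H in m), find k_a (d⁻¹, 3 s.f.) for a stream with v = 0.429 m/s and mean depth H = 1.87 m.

k_a ≈ 1.01 d⁻¹

k_a = 3.93 × 0.429^0.5 / 1.87^1.5 = 3.93 × 0.6550 / 2.557 = 1.007 d⁻¹.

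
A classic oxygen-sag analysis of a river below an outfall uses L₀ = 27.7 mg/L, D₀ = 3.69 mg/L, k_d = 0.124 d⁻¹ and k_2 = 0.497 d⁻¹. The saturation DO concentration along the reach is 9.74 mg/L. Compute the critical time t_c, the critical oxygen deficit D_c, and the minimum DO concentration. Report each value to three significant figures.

At the critical point dD/dt = 0, so k_d L₀ e^(−k_d t) = k_2 D. Substituting D(t) from the Streeter–Phelps equation and solving for t gives
t_c = ln[(k_2/k_d)(1 − D₀(k_2−k_d)/(k_d L₀))] / (k_2−k_d).
Here k_2−k_d = 0.3730 d⁻¹ and 1 − D₀(k_2−k_d)/(k_d L₀) = 1 − 3.69×0.3730/(0.124×27.7) = 0.5993, so
t_c = ln(4.008 × 0.5993) / 0.3730 = 0.8763 / 0.3730 = 2.349 d.
L(t_c) = L₀ e^(−k_d t_c) = 27.7 × 0.7473 = 20.70 mg/L, and at the critical point k_2 D_c = k_d L, so D_c = (0.124/0.497) × 20.70 = 5.165 mg/L.
Minimum DO = C_s − D_c = 9.74 − 5.165 = 4.575 mg/L.

t_c ≈ 2.35 d; D_c ≈ 5.16 mg/L; min DO ≈ 4.58 mg/L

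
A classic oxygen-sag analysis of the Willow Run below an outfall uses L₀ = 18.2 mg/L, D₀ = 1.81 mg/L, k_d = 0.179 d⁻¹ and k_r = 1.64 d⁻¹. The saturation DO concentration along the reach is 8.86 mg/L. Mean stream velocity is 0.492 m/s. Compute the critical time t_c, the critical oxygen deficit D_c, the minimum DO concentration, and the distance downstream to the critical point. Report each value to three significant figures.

t_c ≈ 0.373 d; D_c ≈ 1.86 mg/L; min DO ≈ 7.00 mg/L; x_c ≈ 15.9 km

At the critical point dD/dt = 0, so k_d L₀ e^(−k_d t) = k_r D. Substituting D(t) from the Streeter–Phelps equation and solving for t gives
t_c = ln[(k_r/k_d)(1 − D₀(k_r−k_d)/(k_d L₀))] / (k_r−k_d).
Here k_r−k_d = 1.461 d⁻¹ and 1 − D₀(k_r−k_d)/(k_d L₀) = 1 − 1.81×1.461/(0.179×18.2) = 0.1883, so
t_c = ln(9.162 × 0.1883) / 1.461 = 0.5453 / 1.461 = 0.3732 d.
L(t_c) = L₀ e^(−k_d t_c) = 18.2 × 0.9354 = 17.02 mg/L, and at the critical point k_r D_c = k_d L, so D_c = (0.179/1.64) × 17.02 = 1.858 mg/L.
Minimum DO = C_s − D_c = 8.86 − 1.858 = 7.002 mg/L.
x_c = v t_c = 0.492 m/s × 0.3732 d × 86400 s/d = 15860 m ≈ 15.9 km.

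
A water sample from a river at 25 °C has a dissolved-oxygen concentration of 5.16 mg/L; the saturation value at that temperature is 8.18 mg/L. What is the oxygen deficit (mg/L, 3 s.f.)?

D ≈ 3.02 mg/L

D = C_s − C = 8.18 − 5.16 = 3.02 mg/L.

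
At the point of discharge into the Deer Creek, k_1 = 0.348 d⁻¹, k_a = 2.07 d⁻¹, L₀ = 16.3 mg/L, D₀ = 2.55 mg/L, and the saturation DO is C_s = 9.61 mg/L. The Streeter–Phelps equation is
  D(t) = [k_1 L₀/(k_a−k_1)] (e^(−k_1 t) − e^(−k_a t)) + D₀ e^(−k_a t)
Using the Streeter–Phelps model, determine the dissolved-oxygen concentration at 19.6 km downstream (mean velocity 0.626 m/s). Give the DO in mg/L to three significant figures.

DO ≈ 7.06 mg/L

Travel time t = x/v = 19.6 km / (0.626 m/s) = 19600 m / 0.626 m/s = 31310 s = 0.3624 d.
k_1 L₀/(k_a−k_1) = 0.348×16.3/(2.07−0.348) = 5.672/1.722 = 3.294 mg/L.
e^(−k_1 t) = e^(−0.348×0.3624) = 0.8815; e^(−k_a t) = e^(−2.07×0.3624) = 0.4723.
D = 3.294 × (0.8815 − 0.4723) + 2.55 × 0.4723 = 1.348 + 1.204 = 2.552 mg/L.
DO = C_s − D = 9.61 − 2.552 = 7.058 mg/L.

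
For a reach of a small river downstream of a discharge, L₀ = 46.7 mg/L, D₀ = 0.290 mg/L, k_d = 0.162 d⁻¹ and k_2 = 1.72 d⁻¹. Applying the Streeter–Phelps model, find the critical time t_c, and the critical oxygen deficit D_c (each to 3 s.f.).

With k_2/k_d = 10.62 and 1 − D₀(k_2−k_d)/(k_d L₀) = 0.9403,
t_c = ln(10.62 × 0.9403) / (1.72 − 0.162) = ln(9.983) / 1.558 = 2.301/1.558 = 1.477 d.
L(t_c) = L₀ e^(−k_d t_c) = 46.7 × 0.7872 = 36.76 mg/L, and at the critical point k_2 D_c = k_d L, so D_c = (0.162/1.72) × 36.76 = 3.463 mg/L.

t_c ≈ 1.48 d; D_c ≈ 3.46 mg/L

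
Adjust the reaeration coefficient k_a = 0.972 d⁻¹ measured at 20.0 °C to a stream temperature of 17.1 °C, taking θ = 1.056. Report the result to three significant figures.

k_a(T₂) = k_a(T₁) · θ^(T₂−T₁) = 0.972 × 1.056^(17.1−20.0)
= 0.972 × 1.056^-2.90 = 0.972 × 0.8538 = 0.8299 d⁻¹.

k_a ≈ 0.830 d⁻¹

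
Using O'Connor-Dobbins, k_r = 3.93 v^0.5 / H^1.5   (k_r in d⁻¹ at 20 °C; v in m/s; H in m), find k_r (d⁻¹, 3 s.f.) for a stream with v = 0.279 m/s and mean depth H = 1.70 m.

k_r ≈ 0.937 d⁻¹

k_r = 3.93 × 0.279^0.5 / 1.70^1.5 = 3.93 × 0.5282 / 2.217 = 0.9365 d⁻¹.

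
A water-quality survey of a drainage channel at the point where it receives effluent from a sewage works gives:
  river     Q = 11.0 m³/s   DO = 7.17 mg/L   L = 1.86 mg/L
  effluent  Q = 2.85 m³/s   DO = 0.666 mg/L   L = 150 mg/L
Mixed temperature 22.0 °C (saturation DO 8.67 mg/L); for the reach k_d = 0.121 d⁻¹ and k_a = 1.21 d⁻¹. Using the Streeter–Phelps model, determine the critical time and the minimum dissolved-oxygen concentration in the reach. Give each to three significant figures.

Mixed DO = (11.0×7.17 + 2.85×0.666)/(11.0+2.85) = 80.77/13.85 = 5.832 mg/L.
Mixed L₀ = (11.0×1.86 + 2.85×150)/(13.85) = 448.0/13.85 = 32.34 mg/L.
Initial deficit D₀ = C_s − DO₀ = 8.67 − 5.832 = 2.838 mg/L.
t_c = (1/1.089) ln[(1.21/0.121)(1 − 2.838×1.089/(0.121×32.34))] = 0.9183 × ln(2.102) = 0.6821 d.
D_c = (0.121/1.21) × 32.34 × e^(−0.121×0.6821) = 0.1000 × 32.34 × 0.9208 = 2.978 mg/L.
Minimum DO = 8.67 − 2.978 = 5.692 mg/L.

t_c ≈ 0.682 d; minimum DO ≈ 5.69 mg/L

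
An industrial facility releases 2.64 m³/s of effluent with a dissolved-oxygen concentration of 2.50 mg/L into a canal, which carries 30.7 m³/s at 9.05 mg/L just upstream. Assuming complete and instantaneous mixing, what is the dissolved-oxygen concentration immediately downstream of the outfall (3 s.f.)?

8.53 mg/L

Flow-weighted mixing: C = (Q_r C_r + Q_w C_w)/(Q_r + Q_w)
= (30.7×9.05 + 2.64×2.50)/(30.7 + 2.64) = 284.4/33.34 = 8.531 mg/L.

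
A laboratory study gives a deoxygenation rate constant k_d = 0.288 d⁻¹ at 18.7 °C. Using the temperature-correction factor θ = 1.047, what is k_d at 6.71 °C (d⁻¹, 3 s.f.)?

k_d(T₂) = k_d(T₁) · θ^(T₂−T₁) = 0.288 × 1.047^(6.71−18.7)
= 0.288 × 1.047^-12.0 = 0.288 × 0.5766 = 0.1660 d⁻¹.

k_d ≈ 0.166 d⁻¹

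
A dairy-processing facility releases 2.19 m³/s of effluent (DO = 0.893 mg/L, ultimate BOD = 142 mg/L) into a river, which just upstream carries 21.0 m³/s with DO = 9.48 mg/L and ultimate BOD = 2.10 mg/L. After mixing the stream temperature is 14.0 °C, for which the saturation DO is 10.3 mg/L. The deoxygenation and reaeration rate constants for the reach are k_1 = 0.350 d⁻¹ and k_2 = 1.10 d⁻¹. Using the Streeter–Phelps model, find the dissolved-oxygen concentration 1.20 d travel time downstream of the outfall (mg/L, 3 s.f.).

DO ≈ 7.08 mg/L

Mixed DO = (21.0×9.48 + 2.19×0.893)/(21.0+2.19) = 201.0/23.19 = 8.669 mg/L.
Mixed L₀ = (21.0×2.10 + 2.19×142)/(23.19) = 355.1/23.19 = 15.31 mg/L.
Initial deficit D₀ = C_s − DO₀ = 10.3 − 8.669 = 1.631 mg/L.
D(1.20) = [0.350×15.31/(1.10−0.350)](e^(−0.350×1.20) − e^(−1.10×1.20)) + 1.631 e^(−1.10×1.20)
= 7.145 × (0.6570 − 0.2671) + 1.631 × 0.2671 = 3.222 mg/L.
DO = 10.3 − 3.222 = 7.078 mg/L.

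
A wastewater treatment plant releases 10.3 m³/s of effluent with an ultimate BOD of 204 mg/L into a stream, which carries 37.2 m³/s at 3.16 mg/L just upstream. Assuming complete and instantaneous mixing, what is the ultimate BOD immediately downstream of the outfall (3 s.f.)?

Flow-weighted mixing: C = (Q_r C_r + Q_w C_w)/(Q_r + Q_w)
= (37.2×3.16 + 10.3×204)/(37.2 + 10.3) = 2219/47.50 = 46.71 mg/L.

46.7 mg/L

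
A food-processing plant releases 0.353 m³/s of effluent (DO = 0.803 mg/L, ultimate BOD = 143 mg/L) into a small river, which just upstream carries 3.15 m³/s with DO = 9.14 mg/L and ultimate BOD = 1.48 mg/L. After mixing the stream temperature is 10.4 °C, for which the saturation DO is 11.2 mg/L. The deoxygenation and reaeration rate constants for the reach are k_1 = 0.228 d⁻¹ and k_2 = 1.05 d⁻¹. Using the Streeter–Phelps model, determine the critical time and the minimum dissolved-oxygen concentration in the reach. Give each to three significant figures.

t_c ≈ 0.530 d; minimum DO ≈ 8.17 mg/L

Mixed DO = (3.15×9.14 + 0.353×0.803)/(3.15+0.353) = 29.07/3.503 = 8.300 mg/L.
Mixed L₀ = (3.15×1.48 + 0.353×143)/(3.503) = 55.14/3.503 = 15.74 mg/L.
Initial deficit D₀ = C_s − DO₀ = 11.2 − 8.300 = 2.900 mg/L.
t_c = (1/0.8220) ln[(1.05/0.228)(1 − 2.900×0.8220/(0.228×15.74))] = 1.217 × ln(1.546) = 0.5303 d.
D_c = (0.228/1.05) × 15.74 × e^(−0.228×0.5303) = 0.2171 × 15.74 × 0.8861 = 3.029 mg/L.
Minimum DO = 11.2 − 3.029 = 8.171 mg/L.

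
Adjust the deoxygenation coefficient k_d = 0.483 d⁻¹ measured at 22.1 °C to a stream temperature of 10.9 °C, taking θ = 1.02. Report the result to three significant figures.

k_d(T₂) = k_d(T₁) · θ^(T₂−T₁) = 0.483 × 1.02^(10.9−22.1)
= 0.483 × 1.02^-11.2 = 0.483 × 0.8011 = 0.3869 d⁻¹.

k_d ≈ 0.387 d⁻¹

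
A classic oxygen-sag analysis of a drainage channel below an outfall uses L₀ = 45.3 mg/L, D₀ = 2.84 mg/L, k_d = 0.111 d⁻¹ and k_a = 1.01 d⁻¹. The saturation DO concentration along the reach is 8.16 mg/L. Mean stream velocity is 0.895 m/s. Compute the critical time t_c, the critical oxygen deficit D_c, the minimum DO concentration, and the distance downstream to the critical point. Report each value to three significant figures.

With k_a/k_d = 9.099 and 1 − D₀(k_a−k_d)/(k_d L₀) = 0.4922,
t_c = ln(9.099 × 0.4922) / (1.01 − 0.111) = ln(4.479) / 0.8990 = 1.499/0.8990 = 1.668 d.
D_c = (k_d/k_a) L₀ e^(−k_d t_c) = (0.111/1.01) × 45.3 × e^(−0.111×1.668) = 0.1099 × 45.3 × 0.8310 = 4.137 mg/L.
Minimum DO = C_s − D_c = 8.16 − 4.137 = 4.023 mg/L.
x_c = v t_c = 0.895 m/s × 1.668 d × 86400 s/d = 129000 m ≈ 129 km.

t_c ≈ 1.67 d; D_c ≈ 4.14 mg/L; min DO ≈ 4.02 mg/L; x_c ≈ 129 km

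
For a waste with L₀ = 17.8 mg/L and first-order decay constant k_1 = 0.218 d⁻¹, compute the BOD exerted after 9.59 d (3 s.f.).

y_t = L₀(1 − e^(−k_1 t)) = 17.8 × (1 − e^(−0.218×9.59))
= 17.8 × (1 − 0.1236) = 17.8 × 0.8764 = 15.60 mg/L.

y ≈ 15.6 mg/L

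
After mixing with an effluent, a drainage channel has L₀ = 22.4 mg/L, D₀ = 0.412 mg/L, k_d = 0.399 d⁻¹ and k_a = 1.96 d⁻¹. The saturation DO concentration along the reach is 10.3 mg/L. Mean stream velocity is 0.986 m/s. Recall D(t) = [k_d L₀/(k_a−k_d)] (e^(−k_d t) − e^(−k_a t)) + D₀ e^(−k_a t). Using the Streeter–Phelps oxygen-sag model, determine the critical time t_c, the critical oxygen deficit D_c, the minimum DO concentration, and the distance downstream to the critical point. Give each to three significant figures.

t_c ≈ 0.972 d; D_c ≈ 3.09 mg/L; min DO ≈ 7.21 mg/L; x_c ≈ 82.8 km

At the critical point dD/dt = 0, so k_d L₀ e^(−k_d t) = k_a D. Substituting D(t) from the Streeter–Phelps equation and solving for t gives
t_c = ln[(k_a/k_d)(1 − D₀(k_a−k_d)/(k_d L₀))] / (k_a−k_d).
Here k_a−k_d = 1.561 d⁻¹ and 1 − D₀(k_a−k_d)/(k_d L₀) = 1 − 0.412×1.561/(0.399×22.4) = 0.9280, so
t_c = ln(4.912 × 0.9280) / 1.561 = 1.517 / 1.561 = 0.9719 d.
L(t_c) = L₀ e^(−k_d t_c) = 22.4 × 0.6786 = 15.20 mg/L, and at the critical point k_a D_c = k_d L, so D_c = (0.399/1.96) × 15.20 = 3.094 mg/L.
Minimum DO = C_s − D_c = 10.3 − 3.094 = 7.206 mg/L.
x_c = v t_c = 0.986 m/s × 0.9719 d × 86400 s/d = 82790 m ≈ 82.8 km.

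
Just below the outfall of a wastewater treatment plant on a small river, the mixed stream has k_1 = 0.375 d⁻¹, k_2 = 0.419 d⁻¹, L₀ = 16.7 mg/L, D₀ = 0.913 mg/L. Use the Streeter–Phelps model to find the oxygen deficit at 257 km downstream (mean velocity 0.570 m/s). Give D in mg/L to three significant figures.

D ≈ 4.23 mg/L

Travel time t = x/v = 257 km / (0.570 m/s) = 257000 m / 0.570 m/s = 450900 s = 5.218 d.
k_1 L₀/(k_2−k_1) = 0.375×16.7/(0.419−0.375) = 6.262/0.04400 = 142.3 mg/L.
e^(−k_1 t) = e^(−0.375×5.218) = 0.1413; e^(−k_2 t) = e^(−0.419×5.218) = 0.1123.
D = 142.3 × (0.1413 − 0.1123) + 0.913 × 0.1123 = 4.126 + 0.1025 = 4.228 mg/L.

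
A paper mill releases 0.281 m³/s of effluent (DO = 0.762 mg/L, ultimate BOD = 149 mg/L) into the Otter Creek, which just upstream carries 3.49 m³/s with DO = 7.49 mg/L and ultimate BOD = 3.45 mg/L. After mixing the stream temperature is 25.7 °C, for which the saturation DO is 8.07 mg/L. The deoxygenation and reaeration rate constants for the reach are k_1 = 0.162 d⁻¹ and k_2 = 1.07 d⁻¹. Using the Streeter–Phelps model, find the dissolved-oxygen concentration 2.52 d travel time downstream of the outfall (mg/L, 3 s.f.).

DO ≈ 6.47 mg/L

Mixed DO = (3.49×7.49 + 0.281×0.762)/(3.49+0.281) = 26.35/3.771 = 6.989 mg/L.
Mixed L₀ = (3.49×3.45 + 0.281×149)/(3.771) = 53.91/3.771 = 14.30 mg/L.
Initial deficit D₀ = C_s − DO₀ = 8.07 − 6.989 = 1.081 mg/L.
D(2.52) = [0.162×14.30/(1.07−0.162)](e^(−0.162×2.52) − e^(−1.07×2.52)) + 1.081 e^(−1.07×2.52)
= 2.551 × (0.6648 − 0.06745) + 1.081 × 0.06745 = 1.597 mg/L.
DO = 8.07 − 1.597 = 6.473 mg/L.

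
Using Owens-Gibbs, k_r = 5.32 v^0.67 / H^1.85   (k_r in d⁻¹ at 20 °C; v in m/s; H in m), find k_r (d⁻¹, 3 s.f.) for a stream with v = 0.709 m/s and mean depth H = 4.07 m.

k_r ≈ 0.315 d⁻¹

k_r = 5.32 × 0.709^0.67 / 4.07^1.85 = 5.32 × 0.7942 / 13.42 = 0.3148 d⁻¹.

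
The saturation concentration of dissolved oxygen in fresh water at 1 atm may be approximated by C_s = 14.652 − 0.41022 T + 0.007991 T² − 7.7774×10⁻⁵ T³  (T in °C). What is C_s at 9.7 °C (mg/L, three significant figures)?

C_s ≈ 11.4 mg/L

C_s = 14.652 − 0.41022×9.7 + 0.007991×9.7² − 7.7774×10⁻⁵×9.7³ = 11.35 mg/L.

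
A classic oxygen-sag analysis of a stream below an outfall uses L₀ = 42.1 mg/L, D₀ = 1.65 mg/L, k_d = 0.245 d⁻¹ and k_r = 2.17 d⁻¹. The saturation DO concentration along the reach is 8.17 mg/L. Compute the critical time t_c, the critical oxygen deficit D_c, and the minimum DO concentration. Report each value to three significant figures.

At the critical point dD/dt = 0, so k_d L₀ e^(−k_d t) = k_r D. Substituting D(t) from the Streeter–Phelps equation and solving for t gives
t_c = ln[(k_r/k_d)(1 − D₀(k_r−k_d)/(k_d L₀))] / (k_r−k_d).
Here k_r−k_d = 1.925 d⁻¹ and 1 − D₀(k_r−k_d)/(k_d L₀) = 1 − 1.65×1.925/(0.245×42.1) = 0.6921, so
t_c = ln(8.857 × 0.6921) / 1.925 = 1.813 / 1.925 = 0.9419 d.
D_c = (k_d/k_r) L₀ e^(−k_d t_c) = (0.245/2.17) × 42.1 × e^(−0.245×0.9419) = 0.1129 × 42.1 × 0.7939 = 3.774 mg/L.
Minimum DO = C_s − D_c = 8.17 − 3.774 = 4.396 mg/L.

t_c ≈ 0.942 d; D_c ≈ 3.77 mg/L; min DO ≈ 4.40 mg/L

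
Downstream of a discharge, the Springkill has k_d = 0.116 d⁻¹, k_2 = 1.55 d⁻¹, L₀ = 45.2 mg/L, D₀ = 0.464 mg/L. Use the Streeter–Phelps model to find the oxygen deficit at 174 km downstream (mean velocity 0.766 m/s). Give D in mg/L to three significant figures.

D ≈ 2.64 mg/L

Travel time t = x/v = 174 km / (0.766 m/s) = 174000 m / 0.766 m/s = 227200 s = 2.629 d.
k_d L₀/(k_2−k_d) = 0.116×45.2/(1.55−0.116) = 5.243/1.434 = 3.656 mg/L.
e^(−k_d t) = e^(−0.116×2.629) = 0.7371; e^(−k_2 t) = e^(−1.55×2.629) = 0.01699.
D = 3.656 × (0.7371 − 0.01699) + 0.464 × 0.01699 = 2.633 + 0.007884 = 2.641 mg/L.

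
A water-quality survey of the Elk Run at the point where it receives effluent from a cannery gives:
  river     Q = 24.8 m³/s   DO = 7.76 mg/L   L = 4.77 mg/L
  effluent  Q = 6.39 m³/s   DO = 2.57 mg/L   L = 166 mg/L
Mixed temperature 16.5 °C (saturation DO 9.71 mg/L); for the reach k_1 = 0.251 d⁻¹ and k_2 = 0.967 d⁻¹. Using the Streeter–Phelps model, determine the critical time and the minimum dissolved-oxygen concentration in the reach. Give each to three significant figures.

t_c ≈ 1.52 d; minimum DO ≈ 3.02 mg/L

Mixed DO = (24.8×7.76 + 6.39×2.57)/(24.8+6.39) = 208.9/31.19 = 6.697 mg/L.
Mixed L₀ = (24.8×4.77 + 6.39×166)/(31.19) = 1179/31.19 = 37.80 mg/L.
Initial deficit D₀ = C_s − DO₀ = 9.71 − 6.697 = 3.013 mg/L.
t_c = (1/0.7160) ln[(0.967/0.251)(1 − 3.013×0.7160/(0.251×37.80))] = 1.397 × ln(2.977) = 1.523 d.
D_c = (0.251/0.967) × 37.80 × e^(−0.251×1.523) = 0.2596 × 37.80 × 0.6822 = 6.694 mg/L.
Minimum DO = 9.71 − 6.694 = 3.016 mg/L.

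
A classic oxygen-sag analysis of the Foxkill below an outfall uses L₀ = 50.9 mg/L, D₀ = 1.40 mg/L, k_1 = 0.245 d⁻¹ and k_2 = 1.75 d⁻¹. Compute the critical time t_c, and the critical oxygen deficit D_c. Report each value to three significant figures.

t_c ≈ 1.18 d; D_c ≈ 5.33 mg/L

t_c = [1/(k_2−k_1)] ln[(k_2/k_1)(1 − D₀(k_2−k_1)/(k_1 L₀))]
= [1/(1.75−0.245)] ln[(1.75/0.245)(1 − 1.40×1.505/(0.245×50.9))]
= (1/1.505) ln[7.143 × 0.8310] = 0.6645 × ln(5.936) = 0.6645 × 1.781 = 1.183 d.
L(t_c) = L₀ e^(−k_1 t_c) = 50.9 × 0.7483 = 38.09 mg/L, and at the critical point k_2 D_c = k_1 L, so D_c = (0.245/1.75) × 38.09 = 5.332 mg/L.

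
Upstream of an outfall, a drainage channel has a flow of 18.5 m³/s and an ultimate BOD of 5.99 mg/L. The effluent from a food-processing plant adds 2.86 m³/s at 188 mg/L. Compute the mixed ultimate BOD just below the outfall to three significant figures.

30.4 mg/L

Flow-weighted mixing: C = (Q_r C_r + Q_w C_w)/(Q_r + Q_w)
= (18.5×5.99 + 2.86×188)/(18.5 + 2.86) = 648.5/21.36 = 30.36 mg/L.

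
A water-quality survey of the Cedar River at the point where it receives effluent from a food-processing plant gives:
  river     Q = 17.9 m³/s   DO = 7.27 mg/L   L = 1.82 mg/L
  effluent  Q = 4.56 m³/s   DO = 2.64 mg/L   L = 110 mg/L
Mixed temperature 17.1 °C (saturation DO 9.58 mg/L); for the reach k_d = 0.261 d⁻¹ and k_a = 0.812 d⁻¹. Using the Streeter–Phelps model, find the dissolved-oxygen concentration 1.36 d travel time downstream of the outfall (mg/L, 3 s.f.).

DO ≈ 4.34 mg/L

Mixed DO = (17.9×7.27 + 4.56×2.64)/(17.9+4.56) = 142.2/22.46 = 6.330 mg/L.
Mixed L₀ = (17.9×1.82 + 4.56×110)/(22.46) = 534.2/22.46 = 23.78 mg/L.
Initial deficit D₀ = C_s − DO₀ = 9.58 − 6.330 = 3.250 mg/L.
D(1.36) = [0.261×23.78/(0.812−0.261)](e^(−0.261×1.36) − e^(−0.812×1.36)) + 3.250 e^(−0.812×1.36)
= 11.27 × (0.7012 − 0.3314) + 3.250 × 0.3314 = 5.243 mg/L.
DO = 9.58 − 5.243 = 4.337 mg/L.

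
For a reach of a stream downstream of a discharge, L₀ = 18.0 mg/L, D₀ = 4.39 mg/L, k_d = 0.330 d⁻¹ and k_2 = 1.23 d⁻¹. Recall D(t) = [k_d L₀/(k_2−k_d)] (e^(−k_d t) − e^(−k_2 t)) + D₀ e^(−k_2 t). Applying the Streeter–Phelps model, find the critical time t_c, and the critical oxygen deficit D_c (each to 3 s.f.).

At the critical point dD/dt = 0, so k_d L₀ e^(−k_d t) = k_2 D. Substituting D(t) from the Streeter–Phelps equation and solving for t gives
t_c = ln[(k_2/k_d)(1 − D₀(k_2−k_d)/(k_d L₀))] / (k_2−k_d).
Here k_2−k_d = 0.9000 d⁻¹ and 1 − D₀(k_2−k_d)/(k_d L₀) = 1 − 4.39×0.9000/(0.330×18.0) = 0.3348, so
t_c = ln(3.727 × 0.3348) / 0.9000 = 0.2216 / 0.9000 = 0.2462 d.
D_c = (k_d/k_2) L₀ e^(−k_d t_c) = (0.330/1.23) × 18.0 × e^(−0.330×0.2462) = 0.2683 × 18.0 × 0.9220 = 4.452 mg/L.

t_c ≈ 0.246 d; D_c ≈ 4.45 mg/L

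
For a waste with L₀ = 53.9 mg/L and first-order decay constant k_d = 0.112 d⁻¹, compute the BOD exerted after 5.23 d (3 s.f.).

y_t = L₀(1 − e^(−k_d t)) = 53.9 × (1 − e^(−0.112×5.23))
= 53.9 × (1 − 0.5567) = 53.9 × 0.4433 = 23.89 mg/L.

y ≈ 23.9 mg/L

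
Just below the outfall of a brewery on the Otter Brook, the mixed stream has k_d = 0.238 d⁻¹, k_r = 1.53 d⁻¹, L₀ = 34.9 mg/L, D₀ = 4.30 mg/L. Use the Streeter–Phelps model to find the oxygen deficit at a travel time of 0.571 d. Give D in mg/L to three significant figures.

k_d L₀/(k_r−k_d) = 0.238×34.9/(1.53−0.238) = 8.306/1.292 = 6.429 mg/L.
e^(−k_d t) = e^(−0.238×0.5710) = 0.8729; e^(−k_r t) = e^(−1.53×0.5710) = 0.4174.
D = 6.429 × (0.8729 − 0.4174) + 4.30 × 0.4174 = 2.928 + 1.795 = 4.723 mg/L.

D ≈ 4.72 mg/L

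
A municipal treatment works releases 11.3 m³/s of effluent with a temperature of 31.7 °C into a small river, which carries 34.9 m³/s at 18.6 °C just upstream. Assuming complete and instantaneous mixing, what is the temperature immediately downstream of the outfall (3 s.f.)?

Flow-weighted mixing: C = (Q_r C_r + Q_w C_w)/(Q_r + Q_w)
= (34.9×18.6 + 11.3×31.7)/(34.9 + 11.3) = 1007/46.20 = 21.80 °C.

21.8 °C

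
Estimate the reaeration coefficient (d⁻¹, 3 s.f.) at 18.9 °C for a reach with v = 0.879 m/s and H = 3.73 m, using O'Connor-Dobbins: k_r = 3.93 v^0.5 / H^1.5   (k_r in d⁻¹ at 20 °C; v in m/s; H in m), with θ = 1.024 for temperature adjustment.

k_r(20) = 3.93 × 0.879^0.5 / 3.73^1.5 = 3.93 × 0.9375 / 7.204 = 0.5115 d⁻¹.
k_r(18.9) = 0.5115 × 1.024^(18.9−20) = 0.5115 × 0.9742 = 0.4983 d⁻¹.

k_r ≈ 0.498 d⁻¹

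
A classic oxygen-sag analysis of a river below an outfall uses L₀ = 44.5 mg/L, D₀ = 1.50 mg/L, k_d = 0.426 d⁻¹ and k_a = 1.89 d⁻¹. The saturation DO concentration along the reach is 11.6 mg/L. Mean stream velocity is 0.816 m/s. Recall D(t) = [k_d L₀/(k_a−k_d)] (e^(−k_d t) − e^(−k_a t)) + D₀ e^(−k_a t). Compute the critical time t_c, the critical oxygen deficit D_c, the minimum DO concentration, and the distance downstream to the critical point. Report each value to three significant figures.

t_c = [1/(k_a−k_d)] ln[(k_a/k_d)(1 − D₀(k_a−k_d)/(k_d L₀))]
= [1/(1.89−0.426)] ln[(1.89/0.426)(1 − 1.50×1.464/(0.426×44.5))]
= (1/1.464) ln[4.437 × 0.8842] = 0.6831 × ln(3.923) = 0.6831 × 1.367 = 0.9336 d.
L(t_c) = L₀ e^(−k_d t_c) = 44.5 × 0.6719 = 29.90 mg/L, and at the critical point k_a D_c = k_d L, so D_c = (0.426/1.89) × 29.90 = 6.739 mg/L.
Minimum DO = C_s − D_c = 11.6 − 6.739 = 4.861 mg/L.
x_c = v t_c = 0.816 m/s × 0.9336 d × 86400 s/d = 65820 m ≈ 65.8 km.

t_c ≈ 0.934 d; D_c ≈ 6.74 mg/L; min DO ≈ 4.86 mg/L; x_c ≈ 65.8 km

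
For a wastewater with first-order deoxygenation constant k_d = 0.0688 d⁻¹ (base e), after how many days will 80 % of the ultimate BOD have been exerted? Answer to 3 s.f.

t ≈ 23.4 d

y/L₀ = 1 − e^(−k_d t) = 0.80 ⇒ e^(−k_d t) = 0.200
t = −ln(0.200) / 0.0688 = 1.609 / 0.0688 = 23.39 d.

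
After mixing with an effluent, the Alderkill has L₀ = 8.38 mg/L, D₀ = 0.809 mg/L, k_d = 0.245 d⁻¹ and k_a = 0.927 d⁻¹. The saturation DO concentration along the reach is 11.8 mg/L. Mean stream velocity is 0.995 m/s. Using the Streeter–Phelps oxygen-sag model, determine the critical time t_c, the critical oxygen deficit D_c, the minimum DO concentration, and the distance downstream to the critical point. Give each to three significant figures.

With k_a/k_d = 3.784 and 1 − D₀(k_a−k_d)/(k_d L₀) = 0.7313,
t_c = ln(3.784 × 0.7313) / (0.927 − 0.245) = ln(2.767) / 0.6820 = 1.018/0.6820 = 1.492 d.
L(t_c) = L₀ e^(−k_d t_c) = 8.38 × 0.6938 = 5.814 mg/L, and at the critical point k_a D_c = k_d L, so D_c = (0.245/0.927) × 5.814 = 1.537 mg/L.
Minimum DO = C_s − D_c = 11.8 − 1.537 = 10.26 mg/L.
x_c = v t_c = 0.995 m/s × 1.492 d × 86400 s/d = 128300 m ≈ 128 km.

t_c ≈ 1.49 d; D_c ≈ 1.54 mg/L; min DO ≈ 10.3 mg/L; x_c ≈ 128 km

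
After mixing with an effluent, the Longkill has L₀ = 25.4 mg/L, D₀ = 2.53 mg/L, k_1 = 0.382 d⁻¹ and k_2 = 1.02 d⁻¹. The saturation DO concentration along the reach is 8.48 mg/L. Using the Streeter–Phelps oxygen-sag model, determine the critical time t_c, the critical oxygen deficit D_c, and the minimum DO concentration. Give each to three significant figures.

t_c ≈ 1.25 d; D_c ≈ 5.89 mg/L; min DO ≈ 2.59 mg/L

t_c = [1/(k_2−k_1)] ln[(k_2/k_1)(1 − D₀(k_2−k_1)/(k_1 L₀))]
= [1/(1.02−0.382)] ln[(1.02/0.382)(1 − 2.53×0.6380/(0.382×25.4))]
= (1/0.6380) ln[2.670 × 0.8336] = 1.567 × ln(2.226) = 1.567 × 0.8002 = 1.254 d.
D_c = (k_1/k_2) L₀ e^(−k_1 t_c) = (0.382/1.02) × 25.4 × e^(−0.382×1.254) = 0.3745 × 25.4 × 0.6193 = 5.891 mg/L.
Minimum DO = C_s − D_c = 8.48 − 5.891 = 2.589 mg/L.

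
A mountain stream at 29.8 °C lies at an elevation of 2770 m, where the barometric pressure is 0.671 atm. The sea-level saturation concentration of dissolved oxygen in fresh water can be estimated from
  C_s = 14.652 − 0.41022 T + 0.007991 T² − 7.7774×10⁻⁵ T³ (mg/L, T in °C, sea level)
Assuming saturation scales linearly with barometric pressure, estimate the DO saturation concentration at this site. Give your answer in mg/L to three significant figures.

At sea level: C_s = 14.652 − 0.41022×29.8 + 0.007991×29.8² − 7.7774×10⁻⁵×29.8³ = 7.466 mg/L.
Pressure correction: C_s' = 7.466 × 0.671 = 5.009 mg/L.

C_s ≈ 5.01 mg/L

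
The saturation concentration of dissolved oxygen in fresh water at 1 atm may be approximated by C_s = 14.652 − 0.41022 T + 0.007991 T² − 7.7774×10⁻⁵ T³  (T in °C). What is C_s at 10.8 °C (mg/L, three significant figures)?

C_s = 14.652 − 0.41022×10.8 + 0.007991×10.8² − 7.7774×10⁻⁵×10.8³ = 11.06 mg/L.

C_s ≈ 11.1 mg/L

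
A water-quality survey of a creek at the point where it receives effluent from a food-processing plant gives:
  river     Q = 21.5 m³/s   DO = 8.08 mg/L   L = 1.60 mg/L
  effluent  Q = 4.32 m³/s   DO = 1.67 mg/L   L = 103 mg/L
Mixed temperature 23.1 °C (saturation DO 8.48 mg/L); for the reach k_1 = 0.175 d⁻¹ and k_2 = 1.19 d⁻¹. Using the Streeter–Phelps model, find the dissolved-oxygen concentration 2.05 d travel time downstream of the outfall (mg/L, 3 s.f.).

Mixed DO = (21.5×8.08 + 4.32×1.67)/(21.5+4.32) = 180.9/25.82 = 7.008 mg/L.
Mixed L₀ = (21.5×1.60 + 4.32×103)/(25.82) = 479.4/25.82 = 18.57 mg/L.
Initial deficit D₀ = C_s − DO₀ = 8.48 − 7.008 = 1.472 mg/L.
D(2.05) = [0.175×18.57/(1.19−0.175)](e^(−0.175×2.05) − e^(−1.19×2.05)) + 1.472 e^(−1.19×2.05)
= 3.201 × (0.6985 − 0.08720) + 1.472 × 0.08720 = 2.085 mg/L.
DO = 8.48 − 2.085 = 6.395 mg/L.

DO ≈ 6.39 mg/L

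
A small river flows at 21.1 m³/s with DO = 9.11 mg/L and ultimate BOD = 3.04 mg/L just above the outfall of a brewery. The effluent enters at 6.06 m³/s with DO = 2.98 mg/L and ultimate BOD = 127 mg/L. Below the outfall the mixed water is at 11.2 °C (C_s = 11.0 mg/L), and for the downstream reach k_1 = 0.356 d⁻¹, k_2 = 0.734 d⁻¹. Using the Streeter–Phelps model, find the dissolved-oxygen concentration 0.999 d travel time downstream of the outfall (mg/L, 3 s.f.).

DO ≈ 3.06 mg/L

Mixed DO = (21.1×9.11 + 6.06×2.98)/(21.1+6.06) = 210.3/27.16 = 7.742 mg/L.
Mixed L₀ = (21.1×3.04 + 6.06×127)/(27.16) = 833.8/27.16 = 30.70 mg/L.
Initial deficit D₀ = C_s − DO₀ = 11.0 − 7.742 = 3.258 mg/L.
D(0.999) = [0.356×30.70/(0.734−0.356)](e^(−0.356×0.999) − e^(−0.734×0.999)) + 3.258 e^(−0.734×0.999)
= 28.91 × (0.7007 − 0.4803) + 3.258 × 0.4803 = 7.936 mg/L.
DO = 11.0 − 7.936 = 3.064 mg/L.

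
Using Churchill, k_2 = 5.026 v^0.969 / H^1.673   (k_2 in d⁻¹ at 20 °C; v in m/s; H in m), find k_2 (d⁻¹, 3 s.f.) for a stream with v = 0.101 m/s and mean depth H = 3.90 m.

k_2 ≈ 0.0559 d⁻¹

k_2 = 5.026 × 0.101^0.969 / 3.90^1.673 = 5.026 × 0.1084 / 9.747 = 0.05592 d⁻¹.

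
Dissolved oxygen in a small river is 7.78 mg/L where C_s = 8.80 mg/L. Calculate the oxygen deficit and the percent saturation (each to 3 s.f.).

D ≈ 1.02 mg/L; 88.4 % saturation

D = C_s − C = 8.80 − 7.78 = 1.02 mg/L.
% saturation = 7.78/8.80 × 100 = 88.4 %.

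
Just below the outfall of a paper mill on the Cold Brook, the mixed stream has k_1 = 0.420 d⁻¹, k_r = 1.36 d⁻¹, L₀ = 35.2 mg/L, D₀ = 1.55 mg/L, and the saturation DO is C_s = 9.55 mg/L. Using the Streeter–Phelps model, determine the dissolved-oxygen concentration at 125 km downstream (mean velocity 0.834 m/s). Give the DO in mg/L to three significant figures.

DO ≈ 3.30 mg/L

Travel time t = x/v = 125 km / (0.834 m/s) = 125000 m / 0.834 m/s = 149900 s = 1.735 d.
k_1 L₀/(k_r−k_1) = 0.420×35.2/(1.36−0.420) = 14.78/0.9400 = 15.73 mg/L.
e^(−k_1 t) = e^(−0.420×1.735) = 0.4826; e^(−k_r t) = e^(−1.36×1.735) = 0.09449.
D = 15.73 × (0.4826 − 0.09449) + 1.55 × 0.09449 = 6.104 + 0.1465 = 6.250 mg/L.
DO = C_s − D = 9.55 − 6.250 = 3.300 mg/L.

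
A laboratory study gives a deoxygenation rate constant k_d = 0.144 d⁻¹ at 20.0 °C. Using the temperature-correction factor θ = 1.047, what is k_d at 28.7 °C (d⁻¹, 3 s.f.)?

k_d(T₂) = k_d(T₁) · θ^(T₂−T₁) = 0.144 × 1.047^(28.7−20.0)
= 0.144 × 1.047^8.70 = 0.144 × 1.491 = 0.2147 d⁻¹.

k_d ≈ 0.215 d⁻¹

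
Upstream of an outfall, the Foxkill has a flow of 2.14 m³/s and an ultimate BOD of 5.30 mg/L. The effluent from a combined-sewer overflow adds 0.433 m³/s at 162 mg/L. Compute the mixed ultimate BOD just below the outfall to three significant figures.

31.7 mg/L

Flow-weighted mixing: C = (Q_r C_r + Q_w C_w)/(Q_r + Q_w)
= (2.14×5.30 + 0.433×162)/(2.14 + 0.433) = 81.49/2.573 = 31.67 mg/L.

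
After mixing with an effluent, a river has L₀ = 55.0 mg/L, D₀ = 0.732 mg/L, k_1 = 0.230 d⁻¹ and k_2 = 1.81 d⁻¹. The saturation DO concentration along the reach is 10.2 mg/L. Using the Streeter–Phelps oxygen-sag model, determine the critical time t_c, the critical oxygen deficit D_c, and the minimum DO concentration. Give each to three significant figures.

At the critical point dD/dt = 0, so k_1 L₀ e^(−k_1 t) = k_2 D. Substituting D(t) from the Streeter–Phelps equation and solving for t gives
t_c = ln[(k_2/k_1)(1 − D₀(k_2−k_1)/(k_1 L₀))] / (k_2−k_1).
Here k_2−k_1 = 1.580 d⁻¹ and 1 − D₀(k_2−k_1)/(k_1 L₀) = 1 − 0.732×1.580/(0.230×55.0) = 0.9086, so
t_c = ln(7.870 × 0.9086) / 1.580 = 1.967 / 1.580 = 1.245 d.
D_c = (k_1/k_2) L₀ e^(−k_1 t_c) = (0.230/1.81) × 55.0 × e^(−0.230×1.245) = 0.1271 × 55.0 × 0.7510 = 5.249 mg/L.
Minimum DO = C_s − D_c = 10.2 − 5.249 = 4.951 mg/L.

t_c ≈ 1.25 d; D_c ≈ 5.25 mg/L; min DO ≈ 4.95 mg/L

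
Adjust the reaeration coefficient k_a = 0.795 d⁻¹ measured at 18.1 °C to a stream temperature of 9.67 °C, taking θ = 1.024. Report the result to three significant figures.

k_a(T₂) = k_a(T₁) · θ^(T₂−T₁) = 0.795 × 1.024^(9.67−18.1)
= 0.795 × 1.024^-8.43 = 0.795 × 0.8188 = 0.6509 d⁻¹.

k_a ≈ 0.651 d⁻¹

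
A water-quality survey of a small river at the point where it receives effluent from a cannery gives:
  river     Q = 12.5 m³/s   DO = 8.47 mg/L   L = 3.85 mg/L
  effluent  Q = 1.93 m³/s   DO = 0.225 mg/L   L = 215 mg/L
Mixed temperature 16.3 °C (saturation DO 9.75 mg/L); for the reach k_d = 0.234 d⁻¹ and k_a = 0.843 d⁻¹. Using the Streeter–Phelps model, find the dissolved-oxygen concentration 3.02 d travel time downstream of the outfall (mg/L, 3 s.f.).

Mixed DO = (12.5×8.47 + 1.93×0.225)/(12.5+1.93) = 106.3/14.43 = 7.367 mg/L.
Mixed L₀ = (12.5×3.85 + 1.93×215)/(14.43) = 463.1/14.43 = 32.09 mg/L.
Initial deficit D₀ = C_s − DO₀ = 9.75 − 7.367 = 2.383 mg/L.
D(3.02) = [0.234×32.09/(0.843−0.234)](e^(−0.234×3.02) − e^(−0.843×3.02)) + 2.383 e^(−0.843×3.02)
= 12.33 × (0.4933 − 0.07841) + 2.383 × 0.07841 = 5.302 mg/L.
DO = 9.75 − 5.302 = 4.448 mg/L.

DO ≈ 4.45 mg/L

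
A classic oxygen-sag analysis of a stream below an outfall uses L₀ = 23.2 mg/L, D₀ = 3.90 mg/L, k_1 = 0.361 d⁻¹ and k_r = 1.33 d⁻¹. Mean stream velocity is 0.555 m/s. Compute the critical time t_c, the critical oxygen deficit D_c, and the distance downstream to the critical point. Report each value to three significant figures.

t_c ≈ 0.727 d; D_c ≈ 4.84 mg/L; x_c ≈ 34.8 km

At the critical point dD/dt = 0, so k_1 L₀ e^(−k_1 t) = k_r D. Substituting D(t) from the Streeter–Phelps equation and solving for t gives
t_c = ln[(k_r/k_1)(1 − D₀(k_r−k_1)/(k_1 L₀))] / (k_r−k_1).
Here k_r−k_1 = 0.9690 d⁻¹ and 1 − D₀(k_r−k_1)/(k_1 L₀) = 1 − 3.90×0.9690/(0.361×23.2) = 0.5488, so
t_c = ln(3.684 × 0.5488) / 0.9690 = 0.7040 / 0.9690 = 0.7265 d.
L(t_c) = L₀ e^(−k_1 t_c) = 23.2 × 0.7693 = 17.85 mg/L, and at the critical point k_r D_c = k_1 L, so D_c = (0.361/1.33) × 17.85 = 4.844 mg/L.
x_c = v t_c = 0.555 m/s × 0.7265 d × 86400 s/d = 34840 m ≈ 34.8 km.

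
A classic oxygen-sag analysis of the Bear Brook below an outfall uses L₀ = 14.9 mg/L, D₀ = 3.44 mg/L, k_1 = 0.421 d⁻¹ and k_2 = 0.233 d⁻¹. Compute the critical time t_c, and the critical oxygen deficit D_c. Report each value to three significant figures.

At the critical point dD/dt = 0, so k_1 L₀ e^(−k_1 t) = k_2 D. Substituting D(t) from the Streeter–Phelps equation and solving for t gives
t_c = ln[(k_2/k_1)(1 − D₀(k_2−k_1)/(k_1 L₀))] / (k_2−k_1).
Here k_2−k_1 = -0.1880 d⁻¹ and 1 − D₀(k_2−k_1)/(k_1 L₀) = 1 − 3.44×-0.1880/(0.421×14.9) = 1.103, so
t_c = ln(0.5534 × 1.103) / -0.1880 = -0.4935 / -0.1880 = 2.625 d.
L(t_c) = L₀ e^(−k_1 t_c) = 14.9 × 0.3312 = 4.935 mg/L, and at the critical point k_2 D_c = k_1 L, so D_c = (0.421/0.233) × 4.935 = 8.916 mg/L.

t_c ≈ 2.62 d; D_c ≈ 8.92 mg/L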